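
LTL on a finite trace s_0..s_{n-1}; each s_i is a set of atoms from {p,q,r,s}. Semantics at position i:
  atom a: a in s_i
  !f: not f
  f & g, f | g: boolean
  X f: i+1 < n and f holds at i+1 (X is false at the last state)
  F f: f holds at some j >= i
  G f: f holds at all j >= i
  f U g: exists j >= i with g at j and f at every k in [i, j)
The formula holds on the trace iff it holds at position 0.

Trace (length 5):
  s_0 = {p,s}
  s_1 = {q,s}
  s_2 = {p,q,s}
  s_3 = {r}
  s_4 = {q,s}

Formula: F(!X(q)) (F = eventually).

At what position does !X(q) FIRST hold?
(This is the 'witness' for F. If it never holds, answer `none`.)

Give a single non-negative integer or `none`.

Answer: 2

Derivation:
s_0={p,s}: !X(q)=False X(q)=True q=False
s_1={q,s}: !X(q)=False X(q)=True q=True
s_2={p,q,s}: !X(q)=True X(q)=False q=True
s_3={r}: !X(q)=False X(q)=True q=False
s_4={q,s}: !X(q)=True X(q)=False q=True
F(!X(q)) holds; first witness at position 2.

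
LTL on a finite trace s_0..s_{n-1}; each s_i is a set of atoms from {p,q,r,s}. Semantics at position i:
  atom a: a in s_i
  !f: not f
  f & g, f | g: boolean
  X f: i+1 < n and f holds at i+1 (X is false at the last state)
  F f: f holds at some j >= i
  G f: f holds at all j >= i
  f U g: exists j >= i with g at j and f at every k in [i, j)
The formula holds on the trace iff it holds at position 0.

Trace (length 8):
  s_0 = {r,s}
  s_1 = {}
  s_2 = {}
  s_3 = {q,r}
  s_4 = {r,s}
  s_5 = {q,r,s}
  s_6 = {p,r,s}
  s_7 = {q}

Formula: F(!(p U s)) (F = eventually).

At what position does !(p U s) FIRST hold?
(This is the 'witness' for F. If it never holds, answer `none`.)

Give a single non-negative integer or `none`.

s_0={r,s}: !(p U s)=False (p U s)=True p=False s=True
s_1={}: !(p U s)=True (p U s)=False p=False s=False
s_2={}: !(p U s)=True (p U s)=False p=False s=False
s_3={q,r}: !(p U s)=True (p U s)=False p=False s=False
s_4={r,s}: !(p U s)=False (p U s)=True p=False s=True
s_5={q,r,s}: !(p U s)=False (p U s)=True p=False s=True
s_6={p,r,s}: !(p U s)=False (p U s)=True p=True s=True
s_7={q}: !(p U s)=True (p U s)=False p=False s=False
F(!(p U s)) holds; first witness at position 1.

Answer: 1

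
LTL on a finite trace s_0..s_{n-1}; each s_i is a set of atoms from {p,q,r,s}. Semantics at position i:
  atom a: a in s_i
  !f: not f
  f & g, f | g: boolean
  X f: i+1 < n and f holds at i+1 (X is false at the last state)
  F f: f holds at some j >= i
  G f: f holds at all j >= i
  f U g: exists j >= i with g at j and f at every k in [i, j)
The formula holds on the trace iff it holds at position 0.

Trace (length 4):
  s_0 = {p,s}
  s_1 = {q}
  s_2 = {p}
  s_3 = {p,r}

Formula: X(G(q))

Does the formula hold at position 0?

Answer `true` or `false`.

s_0={p,s}: X(G(q))=False G(q)=False q=False
s_1={q}: X(G(q))=False G(q)=False q=True
s_2={p}: X(G(q))=False G(q)=False q=False
s_3={p,r}: X(G(q))=False G(q)=False q=False

Answer: false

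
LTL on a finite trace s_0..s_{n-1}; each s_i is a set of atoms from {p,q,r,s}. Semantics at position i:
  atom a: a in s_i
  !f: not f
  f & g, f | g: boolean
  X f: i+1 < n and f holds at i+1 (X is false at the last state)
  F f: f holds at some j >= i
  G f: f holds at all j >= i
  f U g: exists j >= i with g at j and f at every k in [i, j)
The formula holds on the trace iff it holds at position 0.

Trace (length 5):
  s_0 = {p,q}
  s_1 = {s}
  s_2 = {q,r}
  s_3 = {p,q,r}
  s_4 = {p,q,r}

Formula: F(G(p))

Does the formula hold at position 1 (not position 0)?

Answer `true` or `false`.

s_0={p,q}: F(G(p))=True G(p)=False p=True
s_1={s}: F(G(p))=True G(p)=False p=False
s_2={q,r}: F(G(p))=True G(p)=False p=False
s_3={p,q,r}: F(G(p))=True G(p)=True p=True
s_4={p,q,r}: F(G(p))=True G(p)=True p=True
Evaluating at position 1: result = True

Answer: true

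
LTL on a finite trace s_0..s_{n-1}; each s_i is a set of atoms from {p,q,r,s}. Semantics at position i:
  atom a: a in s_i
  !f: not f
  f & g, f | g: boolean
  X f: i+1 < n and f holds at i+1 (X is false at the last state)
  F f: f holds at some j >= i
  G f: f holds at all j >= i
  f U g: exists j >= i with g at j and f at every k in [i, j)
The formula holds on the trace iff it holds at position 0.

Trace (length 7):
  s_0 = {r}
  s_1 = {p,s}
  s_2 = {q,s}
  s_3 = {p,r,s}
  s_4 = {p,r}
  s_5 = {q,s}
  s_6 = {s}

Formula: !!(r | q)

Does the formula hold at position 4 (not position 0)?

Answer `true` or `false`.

Answer: true

Derivation:
s_0={r}: !!(r | q)=True !(r | q)=False (r | q)=True r=True q=False
s_1={p,s}: !!(r | q)=False !(r | q)=True (r | q)=False r=False q=False
s_2={q,s}: !!(r | q)=True !(r | q)=False (r | q)=True r=False q=True
s_3={p,r,s}: !!(r | q)=True !(r | q)=False (r | q)=True r=True q=False
s_4={p,r}: !!(r | q)=True !(r | q)=False (r | q)=True r=True q=False
s_5={q,s}: !!(r | q)=True !(r | q)=False (r | q)=True r=False q=True
s_6={s}: !!(r | q)=False !(r | q)=True (r | q)=False r=False q=False
Evaluating at position 4: result = True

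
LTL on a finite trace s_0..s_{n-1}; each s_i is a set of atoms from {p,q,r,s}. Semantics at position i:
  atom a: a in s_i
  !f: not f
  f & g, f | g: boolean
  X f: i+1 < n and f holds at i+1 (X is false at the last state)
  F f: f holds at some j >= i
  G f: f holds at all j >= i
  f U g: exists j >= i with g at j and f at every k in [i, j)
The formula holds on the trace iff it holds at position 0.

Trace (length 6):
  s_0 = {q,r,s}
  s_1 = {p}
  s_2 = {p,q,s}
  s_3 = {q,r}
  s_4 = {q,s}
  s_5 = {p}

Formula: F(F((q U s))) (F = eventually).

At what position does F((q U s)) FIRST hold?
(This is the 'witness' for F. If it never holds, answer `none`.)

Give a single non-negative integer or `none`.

s_0={q,r,s}: F((q U s))=True (q U s)=True q=True s=True
s_1={p}: F((q U s))=True (q U s)=False q=False s=False
s_2={p,q,s}: F((q U s))=True (q U s)=True q=True s=True
s_3={q,r}: F((q U s))=True (q U s)=True q=True s=False
s_4={q,s}: F((q U s))=True (q U s)=True q=True s=True
s_5={p}: F((q U s))=False (q U s)=False q=False s=False
F(F((q U s))) holds; first witness at position 0.

Answer: 0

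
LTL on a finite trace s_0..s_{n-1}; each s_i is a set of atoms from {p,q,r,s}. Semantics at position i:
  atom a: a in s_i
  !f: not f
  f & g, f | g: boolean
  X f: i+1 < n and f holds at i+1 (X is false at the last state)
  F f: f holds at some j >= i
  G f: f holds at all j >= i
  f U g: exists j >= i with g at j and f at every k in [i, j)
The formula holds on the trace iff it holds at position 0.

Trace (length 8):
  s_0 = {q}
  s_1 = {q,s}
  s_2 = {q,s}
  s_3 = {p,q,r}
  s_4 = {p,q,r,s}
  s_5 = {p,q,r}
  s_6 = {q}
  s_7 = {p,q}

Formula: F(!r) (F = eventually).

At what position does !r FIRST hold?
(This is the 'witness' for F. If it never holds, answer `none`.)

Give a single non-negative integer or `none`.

s_0={q}: !r=True r=False
s_1={q,s}: !r=True r=False
s_2={q,s}: !r=True r=False
s_3={p,q,r}: !r=False r=True
s_4={p,q,r,s}: !r=False r=True
s_5={p,q,r}: !r=False r=True
s_6={q}: !r=True r=False
s_7={p,q}: !r=True r=False
F(!r) holds; first witness at position 0.

Answer: 0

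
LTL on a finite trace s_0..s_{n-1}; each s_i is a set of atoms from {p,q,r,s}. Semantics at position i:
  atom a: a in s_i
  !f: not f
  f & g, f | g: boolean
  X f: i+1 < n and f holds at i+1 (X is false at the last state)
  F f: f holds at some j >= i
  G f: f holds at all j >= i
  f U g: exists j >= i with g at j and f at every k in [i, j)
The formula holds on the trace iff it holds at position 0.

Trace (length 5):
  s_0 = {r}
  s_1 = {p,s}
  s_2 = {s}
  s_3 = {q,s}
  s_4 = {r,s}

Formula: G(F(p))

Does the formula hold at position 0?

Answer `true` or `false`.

Answer: false

Derivation:
s_0={r}: G(F(p))=False F(p)=True p=False
s_1={p,s}: G(F(p))=False F(p)=True p=True
s_2={s}: G(F(p))=False F(p)=False p=False
s_3={q,s}: G(F(p))=False F(p)=False p=False
s_4={r,s}: G(F(p))=False F(p)=False p=False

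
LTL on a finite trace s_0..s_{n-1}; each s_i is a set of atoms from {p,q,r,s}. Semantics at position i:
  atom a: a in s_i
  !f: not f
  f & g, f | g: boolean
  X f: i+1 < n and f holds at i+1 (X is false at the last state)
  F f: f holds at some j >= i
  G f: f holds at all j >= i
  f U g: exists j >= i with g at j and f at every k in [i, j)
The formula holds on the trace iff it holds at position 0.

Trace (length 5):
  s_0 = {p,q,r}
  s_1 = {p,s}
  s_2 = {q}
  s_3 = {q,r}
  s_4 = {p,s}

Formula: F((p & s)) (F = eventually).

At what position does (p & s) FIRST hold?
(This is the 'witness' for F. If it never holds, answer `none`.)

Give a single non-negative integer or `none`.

Answer: 1

Derivation:
s_0={p,q,r}: (p & s)=False p=True s=False
s_1={p,s}: (p & s)=True p=True s=True
s_2={q}: (p & s)=False p=False s=False
s_3={q,r}: (p & s)=False p=False s=False
s_4={p,s}: (p & s)=True p=True s=True
F((p & s)) holds; first witness at position 1.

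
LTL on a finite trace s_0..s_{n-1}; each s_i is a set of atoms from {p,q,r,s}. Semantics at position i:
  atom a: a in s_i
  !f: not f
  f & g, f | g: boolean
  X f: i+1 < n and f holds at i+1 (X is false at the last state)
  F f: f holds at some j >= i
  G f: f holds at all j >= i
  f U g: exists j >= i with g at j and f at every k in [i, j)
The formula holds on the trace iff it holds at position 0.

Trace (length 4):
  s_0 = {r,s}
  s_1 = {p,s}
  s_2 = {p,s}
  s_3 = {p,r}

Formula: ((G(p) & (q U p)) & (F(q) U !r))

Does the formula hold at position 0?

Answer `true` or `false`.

s_0={r,s}: ((G(p) & (q U p)) & (F(q) U !r))=False (G(p) & (q U p))=False G(p)=False p=False (q U p)=False q=False (F(q) U !r)=False F(q)=False !r=False r=True
s_1={p,s}: ((G(p) & (q U p)) & (F(q) U !r))=True (G(p) & (q U p))=True G(p)=True p=True (q U p)=True q=False (F(q) U !r)=True F(q)=False !r=True r=False
s_2={p,s}: ((G(p) & (q U p)) & (F(q) U !r))=True (G(p) & (q U p))=True G(p)=True p=True (q U p)=True q=False (F(q) U !r)=True F(q)=False !r=True r=False
s_3={p,r}: ((G(p) & (q U p)) & (F(q) U !r))=False (G(p) & (q U p))=True G(p)=True p=True (q U p)=True q=False (F(q) U !r)=False F(q)=False !r=False r=True

Answer: false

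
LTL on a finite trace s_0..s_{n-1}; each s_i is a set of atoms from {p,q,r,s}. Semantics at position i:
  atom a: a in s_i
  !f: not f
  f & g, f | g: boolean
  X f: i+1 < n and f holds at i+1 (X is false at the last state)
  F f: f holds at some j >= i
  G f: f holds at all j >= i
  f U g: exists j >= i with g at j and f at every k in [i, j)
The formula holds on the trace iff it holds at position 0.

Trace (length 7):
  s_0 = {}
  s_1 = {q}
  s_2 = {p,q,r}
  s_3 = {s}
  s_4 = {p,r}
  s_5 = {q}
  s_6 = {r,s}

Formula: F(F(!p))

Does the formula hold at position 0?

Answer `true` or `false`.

Answer: true

Derivation:
s_0={}: F(F(!p))=True F(!p)=True !p=True p=False
s_1={q}: F(F(!p))=True F(!p)=True !p=True p=False
s_2={p,q,r}: F(F(!p))=True F(!p)=True !p=False p=True
s_3={s}: F(F(!p))=True F(!p)=True !p=True p=False
s_4={p,r}: F(F(!p))=True F(!p)=True !p=False p=True
s_5={q}: F(F(!p))=True F(!p)=True !p=True p=False
s_6={r,s}: F(F(!p))=True F(!p)=True !p=True p=False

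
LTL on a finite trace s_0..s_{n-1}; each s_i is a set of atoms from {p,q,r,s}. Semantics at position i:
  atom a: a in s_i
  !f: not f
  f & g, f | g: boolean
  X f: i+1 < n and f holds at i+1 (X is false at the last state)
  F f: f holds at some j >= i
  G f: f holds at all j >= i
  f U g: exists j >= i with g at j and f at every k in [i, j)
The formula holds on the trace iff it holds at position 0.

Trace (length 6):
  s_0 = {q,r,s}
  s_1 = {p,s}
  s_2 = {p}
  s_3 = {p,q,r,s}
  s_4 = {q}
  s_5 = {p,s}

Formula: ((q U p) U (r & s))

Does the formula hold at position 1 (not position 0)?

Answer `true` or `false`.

Answer: true

Derivation:
s_0={q,r,s}: ((q U p) U (r & s))=True (q U p)=True q=True p=False (r & s)=True r=True s=True
s_1={p,s}: ((q U p) U (r & s))=True (q U p)=True q=False p=True (r & s)=False r=False s=True
s_2={p}: ((q U p) U (r & s))=True (q U p)=True q=False p=True (r & s)=False r=False s=False
s_3={p,q,r,s}: ((q U p) U (r & s))=True (q U p)=True q=True p=True (r & s)=True r=True s=True
s_4={q}: ((q U p) U (r & s))=False (q U p)=True q=True p=False (r & s)=False r=False s=False
s_5={p,s}: ((q U p) U (r & s))=False (q U p)=True q=False p=True (r & s)=False r=False s=True
Evaluating at position 1: result = True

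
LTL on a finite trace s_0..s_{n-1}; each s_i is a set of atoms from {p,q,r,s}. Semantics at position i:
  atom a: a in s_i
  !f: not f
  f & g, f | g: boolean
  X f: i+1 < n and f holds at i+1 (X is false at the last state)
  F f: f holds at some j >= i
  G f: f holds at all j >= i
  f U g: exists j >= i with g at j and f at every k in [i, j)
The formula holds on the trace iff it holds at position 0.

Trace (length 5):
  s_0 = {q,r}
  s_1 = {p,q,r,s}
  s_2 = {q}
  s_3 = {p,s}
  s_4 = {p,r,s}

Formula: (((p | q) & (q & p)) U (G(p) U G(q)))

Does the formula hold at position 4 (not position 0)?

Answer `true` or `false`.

s_0={q,r}: (((p | q) & (q & p)) U (G(p) U G(q)))=False ((p | q) & (q & p))=False (p | q)=True p=False q=True (q & p)=False (G(p) U G(q))=False G(p)=False G(q)=False
s_1={p,q,r,s}: (((p | q) & (q & p)) U (G(p) U G(q)))=False ((p | q) & (q & p))=True (p | q)=True p=True q=True (q & p)=True (G(p) U G(q))=False G(p)=False G(q)=False
s_2={q}: (((p | q) & (q & p)) U (G(p) U G(q)))=False ((p | q) & (q & p))=False (p | q)=True p=False q=True (q & p)=False (G(p) U G(q))=False G(p)=False G(q)=False
s_3={p,s}: (((p | q) & (q & p)) U (G(p) U G(q)))=False ((p | q) & (q & p))=False (p | q)=True p=True q=False (q & p)=False (G(p) U G(q))=False G(p)=True G(q)=False
s_4={p,r,s}: (((p | q) & (q & p)) U (G(p) U G(q)))=False ((p | q) & (q & p))=False (p | q)=True p=True q=False (q & p)=False (G(p) U G(q))=False G(p)=True G(q)=False
Evaluating at position 4: result = False

Answer: false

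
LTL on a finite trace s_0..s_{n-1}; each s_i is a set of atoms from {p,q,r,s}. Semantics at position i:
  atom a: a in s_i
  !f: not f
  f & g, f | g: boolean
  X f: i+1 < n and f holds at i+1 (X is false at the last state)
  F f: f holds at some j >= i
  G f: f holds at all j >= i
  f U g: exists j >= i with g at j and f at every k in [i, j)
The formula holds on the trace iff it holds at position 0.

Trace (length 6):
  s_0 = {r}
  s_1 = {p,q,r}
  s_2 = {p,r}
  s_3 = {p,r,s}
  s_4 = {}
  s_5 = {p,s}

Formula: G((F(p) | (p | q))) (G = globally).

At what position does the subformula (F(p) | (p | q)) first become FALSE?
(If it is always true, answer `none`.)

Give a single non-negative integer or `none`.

Answer: none

Derivation:
s_0={r}: (F(p) | (p | q))=True F(p)=True p=False (p | q)=False q=False
s_1={p,q,r}: (F(p) | (p | q))=True F(p)=True p=True (p | q)=True q=True
s_2={p,r}: (F(p) | (p | q))=True F(p)=True p=True (p | q)=True q=False
s_3={p,r,s}: (F(p) | (p | q))=True F(p)=True p=True (p | q)=True q=False
s_4={}: (F(p) | (p | q))=True F(p)=True p=False (p | q)=False q=False
s_5={p,s}: (F(p) | (p | q))=True F(p)=True p=True (p | q)=True q=False
G((F(p) | (p | q))) holds globally = True
No violation — formula holds at every position.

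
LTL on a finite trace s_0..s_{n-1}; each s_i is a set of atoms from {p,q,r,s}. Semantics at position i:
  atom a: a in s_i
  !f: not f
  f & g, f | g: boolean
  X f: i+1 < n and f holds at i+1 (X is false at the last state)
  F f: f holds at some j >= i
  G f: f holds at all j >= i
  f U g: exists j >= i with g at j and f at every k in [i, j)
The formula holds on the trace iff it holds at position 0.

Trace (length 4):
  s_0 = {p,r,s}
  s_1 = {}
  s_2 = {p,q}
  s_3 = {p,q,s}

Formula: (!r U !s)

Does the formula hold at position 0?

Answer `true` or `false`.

s_0={p,r,s}: (!r U !s)=False !r=False r=True !s=False s=True
s_1={}: (!r U !s)=True !r=True r=False !s=True s=False
s_2={p,q}: (!r U !s)=True !r=True r=False !s=True s=False
s_3={p,q,s}: (!r U !s)=False !r=True r=False !s=False s=True

Answer: false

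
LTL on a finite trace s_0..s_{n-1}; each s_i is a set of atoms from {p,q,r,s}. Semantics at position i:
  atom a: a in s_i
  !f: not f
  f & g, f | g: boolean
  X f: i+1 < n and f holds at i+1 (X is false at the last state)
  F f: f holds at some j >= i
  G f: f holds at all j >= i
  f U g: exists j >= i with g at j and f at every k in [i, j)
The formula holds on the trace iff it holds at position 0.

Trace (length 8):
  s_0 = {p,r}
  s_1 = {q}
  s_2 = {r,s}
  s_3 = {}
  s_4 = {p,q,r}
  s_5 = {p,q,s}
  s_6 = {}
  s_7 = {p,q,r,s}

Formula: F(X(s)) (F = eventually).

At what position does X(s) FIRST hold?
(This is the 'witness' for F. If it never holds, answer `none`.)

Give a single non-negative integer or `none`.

s_0={p,r}: X(s)=False s=False
s_1={q}: X(s)=True s=False
s_2={r,s}: X(s)=False s=True
s_3={}: X(s)=False s=False
s_4={p,q,r}: X(s)=True s=False
s_5={p,q,s}: X(s)=False s=True
s_6={}: X(s)=True s=False
s_7={p,q,r,s}: X(s)=False s=True
F(X(s)) holds; first witness at position 1.

Answer: 1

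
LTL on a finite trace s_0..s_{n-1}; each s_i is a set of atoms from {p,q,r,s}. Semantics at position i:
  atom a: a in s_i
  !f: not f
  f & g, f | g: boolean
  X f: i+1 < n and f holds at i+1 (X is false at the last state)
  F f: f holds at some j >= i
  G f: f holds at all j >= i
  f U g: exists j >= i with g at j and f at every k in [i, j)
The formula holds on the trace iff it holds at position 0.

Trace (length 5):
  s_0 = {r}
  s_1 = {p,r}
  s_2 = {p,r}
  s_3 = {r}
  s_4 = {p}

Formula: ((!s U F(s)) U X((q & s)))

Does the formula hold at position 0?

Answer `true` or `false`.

s_0={r}: ((!s U F(s)) U X((q & s)))=False (!s U F(s))=False !s=True s=False F(s)=False X((q & s))=False (q & s)=False q=False
s_1={p,r}: ((!s U F(s)) U X((q & s)))=False (!s U F(s))=False !s=True s=False F(s)=False X((q & s))=False (q & s)=False q=False
s_2={p,r}: ((!s U F(s)) U X((q & s)))=False (!s U F(s))=False !s=True s=False F(s)=False X((q & s))=False (q & s)=False q=False
s_3={r}: ((!s U F(s)) U X((q & s)))=False (!s U F(s))=False !s=True s=False F(s)=False X((q & s))=False (q & s)=False q=False
s_4={p}: ((!s U F(s)) U X((q & s)))=False (!s U F(s))=False !s=True s=False F(s)=False X((q & s))=False (q & s)=False q=False

Answer: false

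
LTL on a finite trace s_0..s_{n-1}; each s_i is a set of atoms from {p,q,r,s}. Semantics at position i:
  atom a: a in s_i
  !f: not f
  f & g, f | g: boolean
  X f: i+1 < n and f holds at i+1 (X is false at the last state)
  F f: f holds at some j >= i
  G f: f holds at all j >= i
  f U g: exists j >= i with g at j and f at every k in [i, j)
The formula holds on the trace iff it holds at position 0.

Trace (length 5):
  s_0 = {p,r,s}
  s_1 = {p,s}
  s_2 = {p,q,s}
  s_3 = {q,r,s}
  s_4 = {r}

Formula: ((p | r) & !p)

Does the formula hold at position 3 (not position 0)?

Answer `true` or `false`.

s_0={p,r,s}: ((p | r) & !p)=False (p | r)=True p=True r=True !p=False
s_1={p,s}: ((p | r) & !p)=False (p | r)=True p=True r=False !p=False
s_2={p,q,s}: ((p | r) & !p)=False (p | r)=True p=True r=False !p=False
s_3={q,r,s}: ((p | r) & !p)=True (p | r)=True p=False r=True !p=True
s_4={r}: ((p | r) & !p)=True (p | r)=True p=False r=True !p=True
Evaluating at position 3: result = True

Answer: true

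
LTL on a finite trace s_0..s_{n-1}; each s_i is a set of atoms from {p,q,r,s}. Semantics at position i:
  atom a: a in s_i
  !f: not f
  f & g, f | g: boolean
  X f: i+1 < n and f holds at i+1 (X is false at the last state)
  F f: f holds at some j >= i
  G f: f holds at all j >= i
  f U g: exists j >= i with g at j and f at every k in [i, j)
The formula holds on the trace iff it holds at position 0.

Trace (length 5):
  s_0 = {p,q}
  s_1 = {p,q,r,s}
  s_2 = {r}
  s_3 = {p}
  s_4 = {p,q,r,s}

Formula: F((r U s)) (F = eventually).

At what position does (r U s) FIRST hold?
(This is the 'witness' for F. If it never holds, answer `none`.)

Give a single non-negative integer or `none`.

Answer: 1

Derivation:
s_0={p,q}: (r U s)=False r=False s=False
s_1={p,q,r,s}: (r U s)=True r=True s=True
s_2={r}: (r U s)=False r=True s=False
s_3={p}: (r U s)=False r=False s=False
s_4={p,q,r,s}: (r U s)=True r=True s=True
F((r U s)) holds; first witness at position 1.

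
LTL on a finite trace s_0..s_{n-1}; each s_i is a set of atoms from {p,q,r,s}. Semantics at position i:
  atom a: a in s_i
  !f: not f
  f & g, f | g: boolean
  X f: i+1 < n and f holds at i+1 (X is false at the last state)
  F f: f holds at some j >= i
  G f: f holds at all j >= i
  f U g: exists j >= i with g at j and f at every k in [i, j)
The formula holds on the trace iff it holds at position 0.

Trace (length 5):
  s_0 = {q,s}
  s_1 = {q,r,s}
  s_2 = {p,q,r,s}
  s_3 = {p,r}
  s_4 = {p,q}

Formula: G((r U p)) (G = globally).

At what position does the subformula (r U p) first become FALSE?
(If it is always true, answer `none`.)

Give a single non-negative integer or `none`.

s_0={q,s}: (r U p)=False r=False p=False
s_1={q,r,s}: (r U p)=True r=True p=False
s_2={p,q,r,s}: (r U p)=True r=True p=True
s_3={p,r}: (r U p)=True r=True p=True
s_4={p,q}: (r U p)=True r=False p=True
G((r U p)) holds globally = False
First violation at position 0.

Answer: 0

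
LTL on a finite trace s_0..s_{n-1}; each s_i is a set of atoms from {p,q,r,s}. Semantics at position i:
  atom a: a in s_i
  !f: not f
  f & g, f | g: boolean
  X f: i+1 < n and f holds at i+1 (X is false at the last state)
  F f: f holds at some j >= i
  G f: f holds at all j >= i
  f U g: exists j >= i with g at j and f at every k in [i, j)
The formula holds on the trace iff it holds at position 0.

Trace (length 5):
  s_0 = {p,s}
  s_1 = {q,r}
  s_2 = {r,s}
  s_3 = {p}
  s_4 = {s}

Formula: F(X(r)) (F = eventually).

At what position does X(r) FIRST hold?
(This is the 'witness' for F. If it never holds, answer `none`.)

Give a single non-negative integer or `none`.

s_0={p,s}: X(r)=True r=False
s_1={q,r}: X(r)=True r=True
s_2={r,s}: X(r)=False r=True
s_3={p}: X(r)=False r=False
s_4={s}: X(r)=False r=False
F(X(r)) holds; first witness at position 0.

Answer: 0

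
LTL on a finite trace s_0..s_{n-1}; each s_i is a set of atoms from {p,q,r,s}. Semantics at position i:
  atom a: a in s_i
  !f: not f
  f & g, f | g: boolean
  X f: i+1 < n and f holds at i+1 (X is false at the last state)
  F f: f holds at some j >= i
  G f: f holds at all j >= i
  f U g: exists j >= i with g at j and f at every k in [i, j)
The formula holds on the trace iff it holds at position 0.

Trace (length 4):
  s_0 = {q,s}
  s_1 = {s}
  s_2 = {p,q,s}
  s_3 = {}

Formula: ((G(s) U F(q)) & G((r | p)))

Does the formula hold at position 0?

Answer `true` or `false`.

Answer: false

Derivation:
s_0={q,s}: ((G(s) U F(q)) & G((r | p)))=False (G(s) U F(q))=True G(s)=False s=True F(q)=True q=True G((r | p))=False (r | p)=False r=False p=False
s_1={s}: ((G(s) U F(q)) & G((r | p)))=False (G(s) U F(q))=True G(s)=False s=True F(q)=True q=False G((r | p))=False (r | p)=False r=False p=False
s_2={p,q,s}: ((G(s) U F(q)) & G((r | p)))=False (G(s) U F(q))=True G(s)=False s=True F(q)=True q=True G((r | p))=False (r | p)=True r=False p=True
s_3={}: ((G(s) U F(q)) & G((r | p)))=False (G(s) U F(q))=False G(s)=False s=False F(q)=False q=False G((r | p))=False (r | p)=False r=False p=False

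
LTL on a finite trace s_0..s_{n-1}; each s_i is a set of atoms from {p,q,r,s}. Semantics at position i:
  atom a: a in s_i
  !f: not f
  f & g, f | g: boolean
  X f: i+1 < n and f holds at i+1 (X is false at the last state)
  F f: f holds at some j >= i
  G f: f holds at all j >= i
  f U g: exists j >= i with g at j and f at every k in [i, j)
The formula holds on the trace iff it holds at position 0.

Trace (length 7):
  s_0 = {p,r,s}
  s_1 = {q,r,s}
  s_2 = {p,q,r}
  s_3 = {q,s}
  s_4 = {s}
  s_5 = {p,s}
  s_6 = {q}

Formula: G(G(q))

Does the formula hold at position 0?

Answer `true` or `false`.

s_0={p,r,s}: G(G(q))=False G(q)=False q=False
s_1={q,r,s}: G(G(q))=False G(q)=False q=True
s_2={p,q,r}: G(G(q))=False G(q)=False q=True
s_3={q,s}: G(G(q))=False G(q)=False q=True
s_4={s}: G(G(q))=False G(q)=False q=False
s_5={p,s}: G(G(q))=False G(q)=False q=False
s_6={q}: G(G(q))=True G(q)=True q=True

Answer: false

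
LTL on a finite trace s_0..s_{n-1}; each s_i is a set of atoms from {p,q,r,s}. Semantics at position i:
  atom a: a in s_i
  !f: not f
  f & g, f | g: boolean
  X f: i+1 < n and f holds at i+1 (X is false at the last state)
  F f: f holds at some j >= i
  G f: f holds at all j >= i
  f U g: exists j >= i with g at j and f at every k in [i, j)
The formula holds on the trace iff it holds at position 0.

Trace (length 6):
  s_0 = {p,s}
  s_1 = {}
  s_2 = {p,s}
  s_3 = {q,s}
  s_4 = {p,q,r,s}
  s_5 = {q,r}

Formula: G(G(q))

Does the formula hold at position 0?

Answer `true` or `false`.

s_0={p,s}: G(G(q))=False G(q)=False q=False
s_1={}: G(G(q))=False G(q)=False q=False
s_2={p,s}: G(G(q))=False G(q)=False q=False
s_3={q,s}: G(G(q))=True G(q)=True q=True
s_4={p,q,r,s}: G(G(q))=True G(q)=True q=True
s_5={q,r}: G(G(q))=True G(q)=True q=True

Answer: false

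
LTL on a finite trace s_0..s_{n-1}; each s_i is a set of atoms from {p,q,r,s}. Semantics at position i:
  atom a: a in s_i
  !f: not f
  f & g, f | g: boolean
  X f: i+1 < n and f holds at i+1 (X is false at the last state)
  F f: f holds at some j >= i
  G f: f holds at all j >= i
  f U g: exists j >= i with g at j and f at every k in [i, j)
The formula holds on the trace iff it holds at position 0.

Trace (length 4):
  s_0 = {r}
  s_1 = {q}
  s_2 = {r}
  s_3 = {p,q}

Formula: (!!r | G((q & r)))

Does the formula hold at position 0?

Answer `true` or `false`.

Answer: true

Derivation:
s_0={r}: (!!r | G((q & r)))=True !!r=True !r=False r=True G((q & r))=False (q & r)=False q=False
s_1={q}: (!!r | G((q & r)))=False !!r=False !r=True r=False G((q & r))=False (q & r)=False q=True
s_2={r}: (!!r | G((q & r)))=True !!r=True !r=False r=True G((q & r))=False (q & r)=False q=False
s_3={p,q}: (!!r | G((q & r)))=False !!r=False !r=True r=False G((q & r))=False (q & r)=False q=True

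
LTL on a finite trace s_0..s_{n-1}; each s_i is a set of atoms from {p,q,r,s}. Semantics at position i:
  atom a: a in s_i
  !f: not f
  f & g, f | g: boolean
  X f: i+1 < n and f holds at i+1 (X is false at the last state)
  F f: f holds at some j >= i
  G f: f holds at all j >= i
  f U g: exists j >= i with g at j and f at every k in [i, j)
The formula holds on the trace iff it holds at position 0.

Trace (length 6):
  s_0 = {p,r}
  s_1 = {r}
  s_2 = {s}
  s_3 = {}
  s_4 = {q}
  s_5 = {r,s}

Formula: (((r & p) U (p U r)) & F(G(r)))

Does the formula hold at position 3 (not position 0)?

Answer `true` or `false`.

s_0={p,r}: (((r & p) U (p U r)) & F(G(r)))=True ((r & p) U (p U r))=True (r & p)=True r=True p=True (p U r)=True F(G(r))=True G(r)=False
s_1={r}: (((r & p) U (p U r)) & F(G(r)))=True ((r & p) U (p U r))=True (r & p)=False r=True p=False (p U r)=True F(G(r))=True G(r)=False
s_2={s}: (((r & p) U (p U r)) & F(G(r)))=False ((r & p) U (p U r))=False (r & p)=False r=False p=False (p U r)=False F(G(r))=True G(r)=False
s_3={}: (((r & p) U (p U r)) & F(G(r)))=False ((r & p) U (p U r))=False (r & p)=False r=False p=False (p U r)=False F(G(r))=True G(r)=False
s_4={q}: (((r & p) U (p U r)) & F(G(r)))=False ((r & p) U (p U r))=False (r & p)=False r=False p=False (p U r)=False F(G(r))=True G(r)=False
s_5={r,s}: (((r & p) U (p U r)) & F(G(r)))=True ((r & p) U (p U r))=True (r & p)=False r=True p=False (p U r)=True F(G(r))=True G(r)=True
Evaluating at position 3: result = False

Answer: false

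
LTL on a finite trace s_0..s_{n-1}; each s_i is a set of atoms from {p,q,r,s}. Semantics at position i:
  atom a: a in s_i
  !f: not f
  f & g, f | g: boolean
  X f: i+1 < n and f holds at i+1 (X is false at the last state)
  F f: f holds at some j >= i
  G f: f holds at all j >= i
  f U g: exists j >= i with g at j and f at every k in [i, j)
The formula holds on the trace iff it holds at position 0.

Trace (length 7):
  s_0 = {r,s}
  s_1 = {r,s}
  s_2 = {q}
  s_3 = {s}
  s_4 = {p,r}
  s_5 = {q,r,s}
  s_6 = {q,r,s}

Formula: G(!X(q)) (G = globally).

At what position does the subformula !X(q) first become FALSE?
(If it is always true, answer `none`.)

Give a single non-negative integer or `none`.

s_0={r,s}: !X(q)=True X(q)=False q=False
s_1={r,s}: !X(q)=False X(q)=True q=False
s_2={q}: !X(q)=True X(q)=False q=True
s_3={s}: !X(q)=True X(q)=False q=False
s_4={p,r}: !X(q)=False X(q)=True q=False
s_5={q,r,s}: !X(q)=False X(q)=True q=True
s_6={q,r,s}: !X(q)=True X(q)=False q=True
G(!X(q)) holds globally = False
First violation at position 1.

Answer: 1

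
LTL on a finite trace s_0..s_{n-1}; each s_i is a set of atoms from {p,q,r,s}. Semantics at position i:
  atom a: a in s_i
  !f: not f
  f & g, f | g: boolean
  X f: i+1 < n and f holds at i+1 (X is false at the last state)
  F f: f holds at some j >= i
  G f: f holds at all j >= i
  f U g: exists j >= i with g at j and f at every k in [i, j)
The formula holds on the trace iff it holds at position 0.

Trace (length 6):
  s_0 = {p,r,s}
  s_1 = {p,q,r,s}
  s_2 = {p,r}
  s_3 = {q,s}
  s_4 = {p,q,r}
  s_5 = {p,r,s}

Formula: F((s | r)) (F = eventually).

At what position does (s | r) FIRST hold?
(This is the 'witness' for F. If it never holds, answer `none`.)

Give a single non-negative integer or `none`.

Answer: 0

Derivation:
s_0={p,r,s}: (s | r)=True s=True r=True
s_1={p,q,r,s}: (s | r)=True s=True r=True
s_2={p,r}: (s | r)=True s=False r=True
s_3={q,s}: (s | r)=True s=True r=False
s_4={p,q,r}: (s | r)=True s=False r=True
s_5={p,r,s}: (s | r)=True s=True r=True
F((s | r)) holds; first witness at position 0.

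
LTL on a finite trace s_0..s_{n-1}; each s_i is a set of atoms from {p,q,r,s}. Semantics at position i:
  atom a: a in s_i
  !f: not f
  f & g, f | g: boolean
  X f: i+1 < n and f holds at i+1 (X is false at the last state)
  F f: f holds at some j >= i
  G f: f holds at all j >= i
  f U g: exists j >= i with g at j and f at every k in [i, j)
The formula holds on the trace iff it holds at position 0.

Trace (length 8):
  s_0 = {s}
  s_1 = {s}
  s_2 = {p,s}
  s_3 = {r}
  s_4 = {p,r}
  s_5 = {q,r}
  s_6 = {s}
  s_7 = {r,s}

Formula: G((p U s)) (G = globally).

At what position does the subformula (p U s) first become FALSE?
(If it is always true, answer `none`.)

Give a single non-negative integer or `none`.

Answer: 3

Derivation:
s_0={s}: (p U s)=True p=False s=True
s_1={s}: (p U s)=True p=False s=True
s_2={p,s}: (p U s)=True p=True s=True
s_3={r}: (p U s)=False p=False s=False
s_4={p,r}: (p U s)=False p=True s=False
s_5={q,r}: (p U s)=False p=False s=False
s_6={s}: (p U s)=True p=False s=True
s_7={r,s}: (p U s)=True p=False s=True
G((p U s)) holds globally = False
First violation at position 3.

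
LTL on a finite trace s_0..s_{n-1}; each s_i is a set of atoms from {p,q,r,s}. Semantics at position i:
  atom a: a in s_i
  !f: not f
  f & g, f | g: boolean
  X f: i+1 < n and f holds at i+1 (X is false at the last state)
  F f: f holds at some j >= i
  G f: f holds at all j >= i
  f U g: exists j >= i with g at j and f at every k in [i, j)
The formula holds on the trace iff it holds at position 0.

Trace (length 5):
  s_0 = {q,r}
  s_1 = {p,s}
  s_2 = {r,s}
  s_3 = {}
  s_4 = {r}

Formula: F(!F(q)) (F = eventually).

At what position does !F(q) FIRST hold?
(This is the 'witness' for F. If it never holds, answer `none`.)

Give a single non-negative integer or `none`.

Answer: 1

Derivation:
s_0={q,r}: !F(q)=False F(q)=True q=True
s_1={p,s}: !F(q)=True F(q)=False q=False
s_2={r,s}: !F(q)=True F(q)=False q=False
s_3={}: !F(q)=True F(q)=False q=False
s_4={r}: !F(q)=True F(q)=False q=False
F(!F(q)) holds; first witness at position 1.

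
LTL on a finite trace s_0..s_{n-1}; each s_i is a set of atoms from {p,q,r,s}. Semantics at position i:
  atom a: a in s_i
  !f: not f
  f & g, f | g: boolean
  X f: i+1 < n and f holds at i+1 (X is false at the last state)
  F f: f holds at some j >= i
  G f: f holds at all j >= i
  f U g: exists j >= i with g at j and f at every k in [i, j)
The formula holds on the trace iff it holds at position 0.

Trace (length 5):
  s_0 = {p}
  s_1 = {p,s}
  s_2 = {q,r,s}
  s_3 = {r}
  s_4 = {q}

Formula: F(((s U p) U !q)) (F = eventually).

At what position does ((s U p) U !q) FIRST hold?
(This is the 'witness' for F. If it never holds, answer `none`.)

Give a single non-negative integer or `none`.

s_0={p}: ((s U p) U !q)=True (s U p)=True s=False p=True !q=True q=False
s_1={p,s}: ((s U p) U !q)=True (s U p)=True s=True p=True !q=True q=False
s_2={q,r,s}: ((s U p) U !q)=False (s U p)=False s=True p=False !q=False q=True
s_3={r}: ((s U p) U !q)=True (s U p)=False s=False p=False !q=True q=False
s_4={q}: ((s U p) U !q)=False (s U p)=False s=False p=False !q=False q=True
F(((s U p) U !q)) holds; first witness at position 0.

Answer: 0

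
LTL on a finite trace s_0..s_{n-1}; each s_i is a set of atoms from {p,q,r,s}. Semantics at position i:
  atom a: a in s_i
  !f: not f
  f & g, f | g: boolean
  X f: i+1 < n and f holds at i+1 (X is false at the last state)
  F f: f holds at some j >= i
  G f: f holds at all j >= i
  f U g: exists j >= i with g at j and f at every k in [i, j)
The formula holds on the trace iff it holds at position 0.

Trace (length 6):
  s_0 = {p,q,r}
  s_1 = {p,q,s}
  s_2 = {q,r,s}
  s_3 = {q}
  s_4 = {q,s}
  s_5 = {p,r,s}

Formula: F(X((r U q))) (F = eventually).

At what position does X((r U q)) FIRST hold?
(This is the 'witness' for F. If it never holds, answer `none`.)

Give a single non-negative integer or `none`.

s_0={p,q,r}: X((r U q))=True (r U q)=True r=True q=True
s_1={p,q,s}: X((r U q))=True (r U q)=True r=False q=True
s_2={q,r,s}: X((r U q))=True (r U q)=True r=True q=True
s_3={q}: X((r U q))=True (r U q)=True r=False q=True
s_4={q,s}: X((r U q))=False (r U q)=True r=False q=True
s_5={p,r,s}: X((r U q))=False (r U q)=False r=True q=False
F(X((r U q))) holds; first witness at position 0.

Answer: 0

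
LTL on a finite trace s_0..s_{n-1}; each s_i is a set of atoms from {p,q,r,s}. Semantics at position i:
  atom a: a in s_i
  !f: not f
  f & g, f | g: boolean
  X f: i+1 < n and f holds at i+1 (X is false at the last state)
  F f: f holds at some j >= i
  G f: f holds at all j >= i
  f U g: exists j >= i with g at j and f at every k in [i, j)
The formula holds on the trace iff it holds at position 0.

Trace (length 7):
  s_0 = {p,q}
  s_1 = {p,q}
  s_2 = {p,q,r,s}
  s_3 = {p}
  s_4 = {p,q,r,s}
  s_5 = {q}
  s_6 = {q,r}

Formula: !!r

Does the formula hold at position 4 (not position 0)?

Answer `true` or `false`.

s_0={p,q}: !!r=False !r=True r=False
s_1={p,q}: !!r=False !r=True r=False
s_2={p,q,r,s}: !!r=True !r=False r=True
s_3={p}: !!r=False !r=True r=False
s_4={p,q,r,s}: !!r=True !r=False r=True
s_5={q}: !!r=False !r=True r=False
s_6={q,r}: !!r=True !r=False r=True
Evaluating at position 4: result = True

Answer: true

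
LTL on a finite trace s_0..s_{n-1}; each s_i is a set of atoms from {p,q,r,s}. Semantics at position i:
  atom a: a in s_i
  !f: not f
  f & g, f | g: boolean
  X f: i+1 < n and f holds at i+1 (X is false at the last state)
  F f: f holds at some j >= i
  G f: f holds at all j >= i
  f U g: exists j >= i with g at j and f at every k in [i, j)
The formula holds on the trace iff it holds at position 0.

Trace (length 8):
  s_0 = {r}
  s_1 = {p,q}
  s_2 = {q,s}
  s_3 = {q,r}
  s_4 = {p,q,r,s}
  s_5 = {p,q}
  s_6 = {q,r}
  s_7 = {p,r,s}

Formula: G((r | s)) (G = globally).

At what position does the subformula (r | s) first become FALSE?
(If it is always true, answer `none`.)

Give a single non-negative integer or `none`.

Answer: 1

Derivation:
s_0={r}: (r | s)=True r=True s=False
s_1={p,q}: (r | s)=False r=False s=False
s_2={q,s}: (r | s)=True r=False s=True
s_3={q,r}: (r | s)=True r=True s=False
s_4={p,q,r,s}: (r | s)=True r=True s=True
s_5={p,q}: (r | s)=False r=False s=False
s_6={q,r}: (r | s)=True r=True s=False
s_7={p,r,s}: (r | s)=True r=True s=True
G((r | s)) holds globally = False
First violation at position 1.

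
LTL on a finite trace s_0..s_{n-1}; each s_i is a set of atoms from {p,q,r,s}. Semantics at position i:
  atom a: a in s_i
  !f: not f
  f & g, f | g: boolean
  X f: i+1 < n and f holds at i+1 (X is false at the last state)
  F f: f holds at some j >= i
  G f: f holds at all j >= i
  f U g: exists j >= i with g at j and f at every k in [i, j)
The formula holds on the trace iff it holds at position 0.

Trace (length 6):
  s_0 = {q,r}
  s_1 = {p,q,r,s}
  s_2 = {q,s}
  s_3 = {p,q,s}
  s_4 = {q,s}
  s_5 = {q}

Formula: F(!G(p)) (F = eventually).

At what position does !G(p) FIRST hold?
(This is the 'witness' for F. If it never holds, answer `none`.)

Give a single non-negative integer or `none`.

Answer: 0

Derivation:
s_0={q,r}: !G(p)=True G(p)=False p=False
s_1={p,q,r,s}: !G(p)=True G(p)=False p=True
s_2={q,s}: !G(p)=True G(p)=False p=False
s_3={p,q,s}: !G(p)=True G(p)=False p=True
s_4={q,s}: !G(p)=True G(p)=False p=False
s_5={q}: !G(p)=True G(p)=False p=False
F(!G(p)) holds; first witness at position 0.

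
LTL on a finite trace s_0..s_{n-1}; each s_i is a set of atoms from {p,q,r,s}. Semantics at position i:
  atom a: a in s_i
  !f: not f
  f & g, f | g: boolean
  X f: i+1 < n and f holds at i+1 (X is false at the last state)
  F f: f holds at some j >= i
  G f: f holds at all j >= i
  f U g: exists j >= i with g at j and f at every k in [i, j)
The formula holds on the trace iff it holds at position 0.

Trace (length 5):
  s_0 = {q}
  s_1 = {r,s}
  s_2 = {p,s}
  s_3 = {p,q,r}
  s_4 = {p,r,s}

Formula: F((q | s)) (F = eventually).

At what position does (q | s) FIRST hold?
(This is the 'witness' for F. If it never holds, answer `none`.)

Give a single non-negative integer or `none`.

Answer: 0

Derivation:
s_0={q}: (q | s)=True q=True s=False
s_1={r,s}: (q | s)=True q=False s=True
s_2={p,s}: (q | s)=True q=False s=True
s_3={p,q,r}: (q | s)=True q=True s=False
s_4={p,r,s}: (q | s)=True q=False s=True
F((q | s)) holds; first witness at position 0.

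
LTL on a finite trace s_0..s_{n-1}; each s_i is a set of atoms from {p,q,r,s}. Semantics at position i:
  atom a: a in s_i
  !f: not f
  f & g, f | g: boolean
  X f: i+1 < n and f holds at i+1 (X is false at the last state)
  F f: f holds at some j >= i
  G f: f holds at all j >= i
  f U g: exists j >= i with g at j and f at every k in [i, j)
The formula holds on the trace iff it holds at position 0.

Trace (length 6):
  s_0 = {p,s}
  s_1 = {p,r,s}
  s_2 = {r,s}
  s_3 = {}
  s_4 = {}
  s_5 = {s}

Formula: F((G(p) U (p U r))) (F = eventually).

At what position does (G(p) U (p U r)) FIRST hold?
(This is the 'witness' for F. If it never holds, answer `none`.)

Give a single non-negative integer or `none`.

s_0={p,s}: (G(p) U (p U r))=True G(p)=False p=True (p U r)=True r=False
s_1={p,r,s}: (G(p) U (p U r))=True G(p)=False p=True (p U r)=True r=True
s_2={r,s}: (G(p) U (p U r))=True G(p)=False p=False (p U r)=True r=True
s_3={}: (G(p) U (p U r))=False G(p)=False p=False (p U r)=False r=False
s_4={}: (G(p) U (p U r))=False G(p)=False p=False (p U r)=False r=False
s_5={s}: (G(p) U (p U r))=False G(p)=False p=False (p U r)=False r=False
F((G(p) U (p U r))) holds; first witness at position 0.

Answer: 0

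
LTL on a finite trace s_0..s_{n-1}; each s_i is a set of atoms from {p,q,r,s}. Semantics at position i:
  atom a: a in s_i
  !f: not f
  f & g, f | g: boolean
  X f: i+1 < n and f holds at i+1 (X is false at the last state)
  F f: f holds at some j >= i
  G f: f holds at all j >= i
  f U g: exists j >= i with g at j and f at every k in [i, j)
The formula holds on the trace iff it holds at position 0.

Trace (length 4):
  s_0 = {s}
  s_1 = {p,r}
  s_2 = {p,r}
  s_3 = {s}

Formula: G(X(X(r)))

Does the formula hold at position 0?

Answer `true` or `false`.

s_0={s}: G(X(X(r)))=False X(X(r))=True X(r)=True r=False
s_1={p,r}: G(X(X(r)))=False X(X(r))=False X(r)=True r=True
s_2={p,r}: G(X(X(r)))=False X(X(r))=False X(r)=False r=True
s_3={s}: G(X(X(r)))=False X(X(r))=False X(r)=False r=False

Answer: false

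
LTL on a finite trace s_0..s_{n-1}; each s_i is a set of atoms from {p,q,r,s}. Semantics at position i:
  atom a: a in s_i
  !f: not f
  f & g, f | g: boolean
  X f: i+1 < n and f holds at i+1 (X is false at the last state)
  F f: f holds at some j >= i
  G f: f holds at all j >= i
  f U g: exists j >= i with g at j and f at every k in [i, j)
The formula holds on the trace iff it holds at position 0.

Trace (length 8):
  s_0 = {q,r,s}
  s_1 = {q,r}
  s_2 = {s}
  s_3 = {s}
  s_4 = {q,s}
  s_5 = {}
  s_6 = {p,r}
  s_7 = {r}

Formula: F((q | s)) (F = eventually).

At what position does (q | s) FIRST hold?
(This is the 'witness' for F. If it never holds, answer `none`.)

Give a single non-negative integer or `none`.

s_0={q,r,s}: (q | s)=True q=True s=True
s_1={q,r}: (q | s)=True q=True s=False
s_2={s}: (q | s)=True q=False s=True
s_3={s}: (q | s)=True q=False s=True
s_4={q,s}: (q | s)=True q=True s=True
s_5={}: (q | s)=False q=False s=False
s_6={p,r}: (q | s)=False q=False s=False
s_7={r}: (q | s)=False q=False s=False
F((q | s)) holds; first witness at position 0.

Answer: 0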